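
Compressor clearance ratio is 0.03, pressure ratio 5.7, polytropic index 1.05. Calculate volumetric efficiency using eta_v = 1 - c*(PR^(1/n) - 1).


PR^(1/n) = 5.7^(1/1.05) = 5.24663455
eta_v = 1 - 0.03 * (5.24663455 - 1)
eta_v = 0.8726

0.8726


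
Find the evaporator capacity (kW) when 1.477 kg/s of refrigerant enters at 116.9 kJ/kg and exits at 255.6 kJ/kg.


dh = 255.6 - 116.9 = 138.7 kJ/kg
Q_evap = m_dot * dh = 1.477 * 138.7
Q_evap = 204.86 kW

204.86


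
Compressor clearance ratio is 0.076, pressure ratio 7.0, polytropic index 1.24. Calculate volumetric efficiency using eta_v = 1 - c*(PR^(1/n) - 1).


PR^(1/n) = 7.0^(1/1.24) = 4.80320008
eta_v = 1 - 0.076 * (4.80320008 - 1)
eta_v = 0.711

0.711


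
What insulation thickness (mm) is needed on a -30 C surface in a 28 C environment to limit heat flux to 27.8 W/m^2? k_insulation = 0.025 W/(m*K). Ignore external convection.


dT = 28 - (-30) = 58 K
thickness = k * dT / q_max * 1000
thickness = 0.025 * 58 / 27.8 * 1000
thickness = 52.2 mm

52.2


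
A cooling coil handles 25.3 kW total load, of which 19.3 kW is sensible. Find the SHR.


SHR = Q_sensible / Q_total
SHR = 19.3 / 25.3
SHR = 0.763

0.763


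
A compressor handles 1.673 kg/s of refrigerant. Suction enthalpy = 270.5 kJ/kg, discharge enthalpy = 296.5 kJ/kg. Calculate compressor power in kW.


dh = 296.5 - 270.5 = 26.0 kJ/kg
W = m_dot * dh = 1.673 * 26.0 = 43.5 kW

43.5


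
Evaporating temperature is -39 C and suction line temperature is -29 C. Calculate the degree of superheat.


Superheat = T_suction - T_evap
Superheat = -29 - (-39)
Superheat = 10 K

10


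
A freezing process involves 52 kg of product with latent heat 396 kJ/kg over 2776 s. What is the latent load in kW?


Q_lat = m * h_fg / t
Q_lat = 52 * 396 / 2776
Q_lat = 7.42 kW

7.42


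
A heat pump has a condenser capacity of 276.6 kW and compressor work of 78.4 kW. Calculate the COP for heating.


COP_hp = Q_cond / W
COP_hp = 276.6 / 78.4
COP_hp = 3.528

3.528


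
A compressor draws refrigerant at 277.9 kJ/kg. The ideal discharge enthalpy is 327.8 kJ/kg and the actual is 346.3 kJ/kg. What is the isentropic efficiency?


dh_ideal = 327.8 - 277.9 = 49.9 kJ/kg
dh_actual = 346.3 - 277.9 = 68.4 kJ/kg
eta_s = dh_ideal / dh_actual = 49.9 / 68.4
eta_s = 0.7295

0.7295


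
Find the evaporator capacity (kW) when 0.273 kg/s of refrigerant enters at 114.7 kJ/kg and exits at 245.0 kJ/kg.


dh = 245.0 - 114.7 = 130.3 kJ/kg
Q_evap = m_dot * dh = 0.273 * 130.3
Q_evap = 35.57 kW

35.57


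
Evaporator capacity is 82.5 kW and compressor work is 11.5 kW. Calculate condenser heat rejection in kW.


Q_cond = Q_evap + W
Q_cond = 82.5 + 11.5
Q_cond = 94.0 kW

94.0


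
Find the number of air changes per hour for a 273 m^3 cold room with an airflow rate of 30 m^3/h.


ACH = flow / volume
ACH = 30 / 273
ACH = 0.11

0.11


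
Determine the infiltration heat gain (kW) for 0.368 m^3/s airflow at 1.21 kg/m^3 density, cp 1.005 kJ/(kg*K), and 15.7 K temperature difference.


Q = V_dot * rho * cp * dT
Q = 0.368 * 1.21 * 1.005 * 15.7
Q = 7.026 kW

7.026


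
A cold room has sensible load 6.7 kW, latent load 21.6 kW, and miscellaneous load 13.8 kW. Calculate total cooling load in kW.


Q_total = Q_s + Q_l + Q_misc
Q_total = 6.7 + 21.6 + 13.8
Q_total = 42.1 kW

42.1


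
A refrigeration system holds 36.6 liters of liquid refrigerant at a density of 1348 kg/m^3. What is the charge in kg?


Charge = V * rho / 1000
Charge = 36.6 * 1348 / 1000
Charge = 49.34 kg

49.34


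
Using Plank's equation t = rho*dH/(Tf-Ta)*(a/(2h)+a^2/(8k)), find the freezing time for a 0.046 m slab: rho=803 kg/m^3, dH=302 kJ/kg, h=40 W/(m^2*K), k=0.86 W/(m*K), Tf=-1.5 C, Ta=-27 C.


dT = -1.5 - (-27) = 25.5 K
term1 = a/(2h) = 0.046/(2*40) = 0.000575
term2 = a^2/(8k) = 0.046^2/(8*0.86) = 0.0003075581395
t = rho*dH*1000/dT * (term1 + term2)
t = 803*302*1000/25.5 * (0.000575 + 0.0003075581395)
t = 8393 s

8393


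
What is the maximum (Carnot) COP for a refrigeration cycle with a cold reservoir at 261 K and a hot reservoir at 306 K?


dT = 306 - 261 = 45 K
COP_carnot = T_cold / dT = 261 / 45
COP_carnot = 5.8

5.8


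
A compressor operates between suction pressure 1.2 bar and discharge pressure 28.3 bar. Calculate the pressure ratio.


PR = P_high / P_low
PR = 28.3 / 1.2
PR = 23.583

23.583


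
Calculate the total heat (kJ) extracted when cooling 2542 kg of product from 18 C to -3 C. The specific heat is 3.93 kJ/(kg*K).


dT = 18 - (-3) = 21 K
Q = m * cp * dT = 2542 * 3.93 * 21
Q = 209791 kJ

209791


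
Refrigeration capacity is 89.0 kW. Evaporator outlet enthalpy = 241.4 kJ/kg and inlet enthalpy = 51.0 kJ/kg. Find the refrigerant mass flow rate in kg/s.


dh = 241.4 - 51.0 = 190.4 kJ/kg
m_dot = Q / dh = 89.0 / 190.4 = 0.4674 kg/s

0.4674


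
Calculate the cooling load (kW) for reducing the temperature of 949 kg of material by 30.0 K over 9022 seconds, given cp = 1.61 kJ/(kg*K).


Q = m * cp * dT / t
Q = 949 * 1.61 * 30.0 / 9022
Q = 5.081 kW

5.081


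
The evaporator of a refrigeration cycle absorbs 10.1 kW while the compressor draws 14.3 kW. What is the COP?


COP = Q_evap / W
COP = 10.1 / 14.3
COP = 0.706

0.706


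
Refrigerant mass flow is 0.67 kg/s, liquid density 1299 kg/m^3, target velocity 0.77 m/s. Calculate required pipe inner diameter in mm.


A = m_dot / (rho * v) = 0.67 / (1299 * 0.77) = 0.0006698459354 m^2
d = sqrt(4*A/pi) * 1000
d = 29.2 mm

29.2


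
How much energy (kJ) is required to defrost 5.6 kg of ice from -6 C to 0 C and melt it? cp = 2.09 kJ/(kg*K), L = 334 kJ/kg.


Sensible heat = cp * dT = 2.09 * 6 = 12.54 kJ/kg
Total per kg = 12.54 + 334 = 346.54 kJ/kg
Q = m * total = 5.6 * 346.54
Q = 1940.6 kJ

1940.6


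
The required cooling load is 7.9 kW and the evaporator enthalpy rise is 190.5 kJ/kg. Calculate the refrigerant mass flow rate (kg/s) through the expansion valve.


m_dot = Q / dh
m_dot = 7.9 / 190.5
m_dot = 0.0415 kg/s

0.0415


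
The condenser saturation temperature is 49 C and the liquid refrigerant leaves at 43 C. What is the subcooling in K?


Subcooling = T_cond - T_liquid
Subcooling = 49 - 43
Subcooling = 6 K

6


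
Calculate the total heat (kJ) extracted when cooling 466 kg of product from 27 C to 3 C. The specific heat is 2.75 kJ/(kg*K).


dT = 27 - (3) = 24 K
Q = m * cp * dT = 466 * 2.75 * 24
Q = 30756 kJ

30756


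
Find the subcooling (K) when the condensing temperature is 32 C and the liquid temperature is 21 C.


Subcooling = T_cond - T_liquid
Subcooling = 32 - 21
Subcooling = 11 K

11


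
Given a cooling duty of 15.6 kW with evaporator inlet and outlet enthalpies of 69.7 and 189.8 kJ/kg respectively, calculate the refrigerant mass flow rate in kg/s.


dh = 189.8 - 69.7 = 120.1 kJ/kg
m_dot = Q / dh = 15.6 / 120.1 = 0.1299 kg/s

0.1299


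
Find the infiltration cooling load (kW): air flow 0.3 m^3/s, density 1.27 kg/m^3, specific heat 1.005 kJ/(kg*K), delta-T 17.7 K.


Q = V_dot * rho * cp * dT
Q = 0.3 * 1.27 * 1.005 * 17.7
Q = 6.777 kW

6.777


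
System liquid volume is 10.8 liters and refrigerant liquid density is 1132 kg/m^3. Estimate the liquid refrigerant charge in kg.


Charge = V * rho / 1000
Charge = 10.8 * 1132 / 1000
Charge = 12.23 kg

12.23


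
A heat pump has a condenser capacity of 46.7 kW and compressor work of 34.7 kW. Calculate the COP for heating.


COP_hp = Q_cond / W
COP_hp = 46.7 / 34.7
COP_hp = 1.346

1.346


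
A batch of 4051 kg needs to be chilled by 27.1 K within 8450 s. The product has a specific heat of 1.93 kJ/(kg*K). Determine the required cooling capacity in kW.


Q = m * cp * dT / t
Q = 4051 * 1.93 * 27.1 / 8450
Q = 25.074 kW

25.074


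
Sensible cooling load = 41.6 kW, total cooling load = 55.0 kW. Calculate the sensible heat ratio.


SHR = Q_sensible / Q_total
SHR = 41.6 / 55.0
SHR = 0.756

0.756


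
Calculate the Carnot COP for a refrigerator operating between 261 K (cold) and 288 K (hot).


dT = 288 - 261 = 27 K
COP_carnot = T_cold / dT = 261 / 27
COP_carnot = 9.667

9.667


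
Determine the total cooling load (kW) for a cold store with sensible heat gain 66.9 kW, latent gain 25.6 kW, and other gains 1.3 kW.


Q_total = Q_s + Q_l + Q_misc
Q_total = 66.9 + 25.6 + 1.3
Q_total = 93.8 kW

93.8


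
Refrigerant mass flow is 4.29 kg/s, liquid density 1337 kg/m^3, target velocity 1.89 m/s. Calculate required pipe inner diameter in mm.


A = m_dot / (rho * v) = 4.29 / (1337 * 1.89) = 0.001697712244 m^2
d = sqrt(4*A/pi) * 1000
d = 46.5 mm

46.5


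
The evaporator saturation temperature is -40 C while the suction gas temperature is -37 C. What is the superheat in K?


Superheat = T_suction - T_evap
Superheat = -37 - (-40)
Superheat = 3 K

3


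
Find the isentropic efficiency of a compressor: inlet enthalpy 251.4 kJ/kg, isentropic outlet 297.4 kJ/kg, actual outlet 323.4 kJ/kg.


dh_ideal = 297.4 - 251.4 = 46.0 kJ/kg
dh_actual = 323.4 - 251.4 = 72.0 kJ/kg
eta_s = dh_ideal / dh_actual = 46.0 / 72.0
eta_s = 0.6389

0.6389


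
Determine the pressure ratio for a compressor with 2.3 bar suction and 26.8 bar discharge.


PR = P_high / P_low
PR = 26.8 / 2.3
PR = 11.652

11.652


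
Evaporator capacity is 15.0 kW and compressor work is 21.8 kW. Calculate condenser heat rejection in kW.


Q_cond = Q_evap + W
Q_cond = 15.0 + 21.8
Q_cond = 36.8 kW

36.8


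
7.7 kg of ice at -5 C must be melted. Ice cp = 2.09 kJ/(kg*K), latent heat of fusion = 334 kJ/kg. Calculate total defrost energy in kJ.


Sensible heat = cp * dT = 2.09 * 5 = 10.45 kJ/kg
Total per kg = 10.45 + 334 = 344.45 kJ/kg
Q = m * total = 7.7 * 344.45
Q = 2652.3 kJ

2652.3


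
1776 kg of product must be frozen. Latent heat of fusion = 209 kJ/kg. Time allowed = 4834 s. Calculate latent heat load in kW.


Q_lat = m * h_fg / t
Q_lat = 1776 * 209 / 4834
Q_lat = 76.79 kW

76.79


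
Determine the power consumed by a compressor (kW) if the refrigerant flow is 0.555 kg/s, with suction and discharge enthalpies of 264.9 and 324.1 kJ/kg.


dh = 324.1 - 264.9 = 59.2 kJ/kg
W = m_dot * dh = 0.555 * 59.2 = 32.86 kW

32.86


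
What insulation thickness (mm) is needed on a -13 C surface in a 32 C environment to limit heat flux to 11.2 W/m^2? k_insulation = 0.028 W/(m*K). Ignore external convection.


dT = 32 - (-13) = 45 K
thickness = k * dT / q_max * 1000
thickness = 0.028 * 45 / 11.2 * 1000
thickness = 112.5 mm

112.5


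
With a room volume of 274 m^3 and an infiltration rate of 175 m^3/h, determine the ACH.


ACH = flow / volume
ACH = 175 / 274
ACH = 0.639

0.639


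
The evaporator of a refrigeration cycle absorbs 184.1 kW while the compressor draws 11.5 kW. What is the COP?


COP = Q_evap / W
COP = 184.1 / 11.5
COP = 16.009

16.009


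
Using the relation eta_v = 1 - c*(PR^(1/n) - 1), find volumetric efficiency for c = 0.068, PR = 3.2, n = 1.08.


PR^(1/n) = 3.2^(1/1.08) = 2.93583377
eta_v = 1 - 0.068 * (2.93583377 - 1)
eta_v = 0.8684

0.8684


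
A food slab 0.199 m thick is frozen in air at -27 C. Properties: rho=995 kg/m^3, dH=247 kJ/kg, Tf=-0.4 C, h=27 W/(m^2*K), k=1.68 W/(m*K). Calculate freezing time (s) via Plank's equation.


dT = -0.4 - (-27) = 26.6 K
term1 = a/(2h) = 0.199/(2*27) = 0.003685185185
term2 = a^2/(8k) = 0.199^2/(8*1.68) = 0.002946502976
t = rho*dH*1000/dT * (term1 + term2)
t = 995*247*1000/26.6 * (0.003685185185 + 0.002946502976)
t = 61272 s

61272


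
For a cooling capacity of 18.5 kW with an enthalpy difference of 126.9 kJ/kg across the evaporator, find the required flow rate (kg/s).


m_dot = Q / dh
m_dot = 18.5 / 126.9
m_dot = 0.1458 kg/s

0.1458


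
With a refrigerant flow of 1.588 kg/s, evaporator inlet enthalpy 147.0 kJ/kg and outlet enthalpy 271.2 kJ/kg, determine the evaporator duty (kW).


dh = 271.2 - 147.0 = 124.2 kJ/kg
Q_evap = m_dot * dh = 1.588 * 124.2
Q_evap = 197.23 kW

197.23


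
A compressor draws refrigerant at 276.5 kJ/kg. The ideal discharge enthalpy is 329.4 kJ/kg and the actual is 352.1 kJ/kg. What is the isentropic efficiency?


dh_ideal = 329.4 - 276.5 = 52.9 kJ/kg
dh_actual = 352.1 - 276.5 = 75.6 kJ/kg
eta_s = dh_ideal / dh_actual = 52.9 / 75.6
eta_s = 0.6997

0.6997


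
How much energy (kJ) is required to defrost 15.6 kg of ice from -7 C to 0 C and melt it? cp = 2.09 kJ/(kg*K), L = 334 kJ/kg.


Sensible heat = cp * dT = 2.09 * 7 = 14.63 kJ/kg
Total per kg = 14.63 + 334 = 348.63 kJ/kg
Q = m * total = 15.6 * 348.63
Q = 5438.6 kJ

5438.6


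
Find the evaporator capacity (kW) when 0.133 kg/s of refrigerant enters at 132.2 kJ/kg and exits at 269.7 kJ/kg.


dh = 269.7 - 132.2 = 137.5 kJ/kg
Q_evap = m_dot * dh = 0.133 * 137.5
Q_evap = 18.29 kW

18.29


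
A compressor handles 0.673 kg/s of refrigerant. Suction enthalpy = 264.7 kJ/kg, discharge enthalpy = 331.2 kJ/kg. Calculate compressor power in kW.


dh = 331.2 - 264.7 = 66.5 kJ/kg
W = m_dot * dh = 0.673 * 66.5 = 44.75 kW

44.75


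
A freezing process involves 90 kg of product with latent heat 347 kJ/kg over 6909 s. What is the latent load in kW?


Q_lat = m * h_fg / t
Q_lat = 90 * 347 / 6909
Q_lat = 4.52 kW

4.52


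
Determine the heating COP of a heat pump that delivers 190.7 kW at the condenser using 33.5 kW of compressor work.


COP_hp = Q_cond / W
COP_hp = 190.7 / 33.5
COP_hp = 5.693

5.693


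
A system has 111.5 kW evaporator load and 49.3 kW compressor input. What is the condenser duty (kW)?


Q_cond = Q_evap + W
Q_cond = 111.5 + 49.3
Q_cond = 160.8 kW

160.8


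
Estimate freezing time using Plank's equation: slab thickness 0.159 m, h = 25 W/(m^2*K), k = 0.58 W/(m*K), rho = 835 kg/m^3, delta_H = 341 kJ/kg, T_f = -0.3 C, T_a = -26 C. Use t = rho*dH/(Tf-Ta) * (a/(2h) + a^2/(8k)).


dT = -0.3 - (-26) = 25.7 K
term1 = a/(2h) = 0.159/(2*25) = 0.00318
term2 = a^2/(8k) = 0.159^2/(8*0.58) = 0.005448491379
t = rho*dH*1000/dT * (term1 + term2)
t = 835*341*1000/25.7 * (0.00318 + 0.005448491379)
t = 95597 s

95597


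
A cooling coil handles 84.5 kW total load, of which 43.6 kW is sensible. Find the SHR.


SHR = Q_sensible / Q_total
SHR = 43.6 / 84.5
SHR = 0.516

0.516


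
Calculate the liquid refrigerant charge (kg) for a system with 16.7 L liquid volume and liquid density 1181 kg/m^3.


Charge = V * rho / 1000
Charge = 16.7 * 1181 / 1000
Charge = 19.72 kg

19.72


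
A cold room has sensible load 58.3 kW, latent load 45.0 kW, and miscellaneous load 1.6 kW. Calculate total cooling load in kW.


Q_total = Q_s + Q_l + Q_misc
Q_total = 58.3 + 45.0 + 1.6
Q_total = 104.9 kW

104.9


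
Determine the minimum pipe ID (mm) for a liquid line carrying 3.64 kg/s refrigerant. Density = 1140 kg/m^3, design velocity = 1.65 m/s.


A = m_dot / (rho * v) = 3.64 / (1140 * 1.65) = 0.001935140883 m^2
d = sqrt(4*A/pi) * 1000
d = 49.6 mm

49.6


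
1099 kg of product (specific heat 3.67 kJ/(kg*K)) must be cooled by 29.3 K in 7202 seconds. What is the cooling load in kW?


Q = m * cp * dT / t
Q = 1099 * 3.67 * 29.3 / 7202
Q = 16.409 kW

16.409


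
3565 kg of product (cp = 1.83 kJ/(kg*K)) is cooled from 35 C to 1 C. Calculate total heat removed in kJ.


dT = 35 - (1) = 34 K
Q = m * cp * dT = 3565 * 1.83 * 34
Q = 221814 kJ

221814


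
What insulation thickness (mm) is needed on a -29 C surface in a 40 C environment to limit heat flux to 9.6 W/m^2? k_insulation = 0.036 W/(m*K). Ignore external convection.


dT = 40 - (-29) = 69 K
thickness = k * dT / q_max * 1000
thickness = 0.036 * 69 / 9.6 * 1000
thickness = 258.8 mm

258.8


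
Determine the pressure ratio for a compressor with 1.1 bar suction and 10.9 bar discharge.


PR = P_high / P_low
PR = 10.9 / 1.1
PR = 9.909

9.909


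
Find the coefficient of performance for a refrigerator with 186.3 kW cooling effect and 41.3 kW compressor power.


COP = Q_evap / W
COP = 186.3 / 41.3
COP = 4.511

4.511


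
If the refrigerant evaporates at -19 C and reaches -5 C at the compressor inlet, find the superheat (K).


Superheat = T_suction - T_evap
Superheat = -5 - (-19)
Superheat = 14 K

14


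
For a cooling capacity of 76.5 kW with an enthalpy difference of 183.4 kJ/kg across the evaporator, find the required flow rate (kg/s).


m_dot = Q / dh
m_dot = 76.5 / 183.4
m_dot = 0.4171 kg/s

0.4171


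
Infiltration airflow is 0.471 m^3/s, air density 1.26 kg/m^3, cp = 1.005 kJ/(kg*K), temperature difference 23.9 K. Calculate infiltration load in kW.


Q = V_dot * rho * cp * dT
Q = 0.471 * 1.26 * 1.005 * 23.9
Q = 14.255 kW

14.255


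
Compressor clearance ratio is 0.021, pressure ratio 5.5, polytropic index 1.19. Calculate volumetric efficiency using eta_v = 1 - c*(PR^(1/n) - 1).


PR^(1/n) = 5.5^(1/1.19) = 4.18941632
eta_v = 1 - 0.021 * (4.18941632 - 1)
eta_v = 0.933

0.933


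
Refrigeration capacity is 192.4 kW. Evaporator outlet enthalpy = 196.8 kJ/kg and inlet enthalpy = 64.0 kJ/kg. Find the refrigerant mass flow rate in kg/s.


dh = 196.8 - 64.0 = 132.8 kJ/kg
m_dot = Q / dh = 192.4 / 132.8 = 1.4488 kg/s

1.4488


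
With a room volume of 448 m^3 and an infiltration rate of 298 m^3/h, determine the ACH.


ACH = flow / volume
ACH = 298 / 448
ACH = 0.665

0.665


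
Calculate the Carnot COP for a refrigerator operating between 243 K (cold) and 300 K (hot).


dT = 300 - 243 = 57 K
COP_carnot = T_cold / dT = 243 / 57
COP_carnot = 4.263

4.263


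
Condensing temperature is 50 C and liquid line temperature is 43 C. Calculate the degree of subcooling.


Subcooling = T_cond - T_liquid
Subcooling = 50 - 43
Subcooling = 7 K

7


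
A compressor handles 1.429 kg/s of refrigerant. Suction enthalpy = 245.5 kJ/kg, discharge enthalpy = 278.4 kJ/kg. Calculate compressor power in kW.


dh = 278.4 - 245.5 = 32.9 kJ/kg
W = m_dot * dh = 1.429 * 32.9 = 47.01 kW

47.01


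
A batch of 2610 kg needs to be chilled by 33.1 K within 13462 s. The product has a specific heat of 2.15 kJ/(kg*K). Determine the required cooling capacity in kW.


Q = m * cp * dT / t
Q = 2610 * 2.15 * 33.1 / 13462
Q = 13.797 kW

13.797


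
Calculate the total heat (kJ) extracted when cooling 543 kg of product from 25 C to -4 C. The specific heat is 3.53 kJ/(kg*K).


dT = 25 - (-4) = 29 K
Q = m * cp * dT = 543 * 3.53 * 29
Q = 55587 kJ

55587


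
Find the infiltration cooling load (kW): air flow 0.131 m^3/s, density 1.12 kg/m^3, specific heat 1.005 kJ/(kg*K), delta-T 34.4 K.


Q = V_dot * rho * cp * dT
Q = 0.131 * 1.12 * 1.005 * 34.4
Q = 5.072 kW

5.072


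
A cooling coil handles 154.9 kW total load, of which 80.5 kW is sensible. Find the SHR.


SHR = Q_sensible / Q_total
SHR = 80.5 / 154.9
SHR = 0.52

0.52


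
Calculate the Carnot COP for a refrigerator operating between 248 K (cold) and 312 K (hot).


dT = 312 - 248 = 64 K
COP_carnot = T_cold / dT = 248 / 64
COP_carnot = 3.875

3.875


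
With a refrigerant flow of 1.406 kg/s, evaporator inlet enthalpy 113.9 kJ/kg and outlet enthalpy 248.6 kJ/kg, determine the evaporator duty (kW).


dh = 248.6 - 113.9 = 134.7 kJ/kg
Q_evap = m_dot * dh = 1.406 * 134.7
Q_evap = 189.39 kW

189.39


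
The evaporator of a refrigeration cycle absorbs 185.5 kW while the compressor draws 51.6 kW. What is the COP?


COP = Q_evap / W
COP = 185.5 / 51.6
COP = 3.595

3.595


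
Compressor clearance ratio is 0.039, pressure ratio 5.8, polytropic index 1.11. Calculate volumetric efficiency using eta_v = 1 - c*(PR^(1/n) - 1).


PR^(1/n) = 5.8^(1/1.11) = 4.87273695
eta_v = 1 - 0.039 * (4.87273695 - 1)
eta_v = 0.849

0.849


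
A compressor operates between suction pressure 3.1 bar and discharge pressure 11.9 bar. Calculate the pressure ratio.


PR = P_high / P_low
PR = 11.9 / 3.1
PR = 3.839

3.839


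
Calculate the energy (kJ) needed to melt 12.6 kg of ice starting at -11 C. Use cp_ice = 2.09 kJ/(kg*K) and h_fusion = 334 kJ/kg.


Sensible heat = cp * dT = 2.09 * 11 = 22.99 kJ/kg
Total per kg = 22.99 + 334 = 356.99 kJ/kg
Q = m * total = 12.6 * 356.99
Q = 4498.1 kJ

4498.1


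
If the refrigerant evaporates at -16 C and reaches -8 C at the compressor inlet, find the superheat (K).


Superheat = T_suction - T_evap
Superheat = -8 - (-16)
Superheat = 8 K

8


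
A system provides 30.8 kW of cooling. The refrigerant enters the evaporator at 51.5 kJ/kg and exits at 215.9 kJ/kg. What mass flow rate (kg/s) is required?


dh = 215.9 - 51.5 = 164.4 kJ/kg
m_dot = Q / dh = 30.8 / 164.4 = 0.1873 kg/s

0.1873


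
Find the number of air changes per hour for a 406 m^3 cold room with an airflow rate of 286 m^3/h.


ACH = flow / volume
ACH = 286 / 406
ACH = 0.704

0.704


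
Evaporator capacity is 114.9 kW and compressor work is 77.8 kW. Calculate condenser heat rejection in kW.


Q_cond = Q_evap + W
Q_cond = 114.9 + 77.8
Q_cond = 192.7 kW

192.7


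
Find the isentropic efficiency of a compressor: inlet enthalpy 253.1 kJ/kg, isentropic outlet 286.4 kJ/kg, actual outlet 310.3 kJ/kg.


dh_ideal = 286.4 - 253.1 = 33.3 kJ/kg
dh_actual = 310.3 - 253.1 = 57.2 kJ/kg
eta_s = dh_ideal / dh_actual = 33.3 / 57.2
eta_s = 0.5822

0.5822


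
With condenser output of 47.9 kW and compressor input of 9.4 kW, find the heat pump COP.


COP_hp = Q_cond / W
COP_hp = 47.9 / 9.4
COP_hp = 5.096

5.096


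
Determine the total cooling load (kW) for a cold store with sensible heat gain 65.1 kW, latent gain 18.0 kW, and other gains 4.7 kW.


Q_total = Q_s + Q_l + Q_misc
Q_total = 65.1 + 18.0 + 4.7
Q_total = 87.8 kW

87.8


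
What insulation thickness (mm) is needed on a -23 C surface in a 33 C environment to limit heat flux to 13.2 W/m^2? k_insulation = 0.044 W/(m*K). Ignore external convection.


dT = 33 - (-23) = 56 K
thickness = k * dT / q_max * 1000
thickness = 0.044 * 56 / 13.2 * 1000
thickness = 186.7 mm

186.7


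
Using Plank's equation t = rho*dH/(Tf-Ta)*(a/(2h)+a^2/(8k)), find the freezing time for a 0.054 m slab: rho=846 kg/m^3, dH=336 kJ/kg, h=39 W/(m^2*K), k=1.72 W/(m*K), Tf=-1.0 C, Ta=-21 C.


dT = -1.0 - (-21) = 20.0 K
term1 = a/(2h) = 0.054/(2*39) = 0.0006923076923
term2 = a^2/(8k) = 0.054^2/(8*1.72) = 0.0002119186047
t = rho*dH*1000/dT * (term1 + term2)
t = 846*336*1000/20.0 * (0.0006923076923 + 0.0002119186047)
t = 12852 s

12852


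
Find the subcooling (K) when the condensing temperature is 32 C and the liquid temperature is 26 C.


Subcooling = T_cond - T_liquid
Subcooling = 32 - 26
Subcooling = 6 K

6


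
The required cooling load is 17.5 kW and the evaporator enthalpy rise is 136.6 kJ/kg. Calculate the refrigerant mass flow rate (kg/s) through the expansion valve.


m_dot = Q / dh
m_dot = 17.5 / 136.6
m_dot = 0.1281 kg/s

0.1281


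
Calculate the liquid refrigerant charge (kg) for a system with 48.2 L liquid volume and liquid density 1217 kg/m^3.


Charge = V * rho / 1000
Charge = 48.2 * 1217 / 1000
Charge = 58.66 kg

58.66


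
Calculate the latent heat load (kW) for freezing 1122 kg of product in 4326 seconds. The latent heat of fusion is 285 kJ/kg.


Q_lat = m * h_fg / t
Q_lat = 1122 * 285 / 4326
Q_lat = 73.92 kW

73.92


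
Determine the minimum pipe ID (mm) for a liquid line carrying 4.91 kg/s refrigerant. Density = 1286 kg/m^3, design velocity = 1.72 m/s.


A = m_dot / (rho * v) = 4.91 / (1286 * 1.72) = 0.002219790951 m^2
d = sqrt(4*A/pi) * 1000
d = 53.2 mm

53.2


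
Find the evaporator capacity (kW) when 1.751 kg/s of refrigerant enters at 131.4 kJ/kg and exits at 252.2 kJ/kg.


dh = 252.2 - 131.4 = 120.8 kJ/kg
Q_evap = m_dot * dh = 1.751 * 120.8
Q_evap = 211.52 kW

211.52


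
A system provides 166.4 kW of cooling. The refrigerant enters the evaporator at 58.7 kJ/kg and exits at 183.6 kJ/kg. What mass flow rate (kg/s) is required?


dh = 183.6 - 58.7 = 124.9 kJ/kg
m_dot = Q / dh = 166.4 / 124.9 = 1.3323 kg/s

1.3323


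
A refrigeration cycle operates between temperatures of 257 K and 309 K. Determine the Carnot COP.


dT = 309 - 257 = 52 K
COP_carnot = T_cold / dT = 257 / 52
COP_carnot = 4.942

4.942


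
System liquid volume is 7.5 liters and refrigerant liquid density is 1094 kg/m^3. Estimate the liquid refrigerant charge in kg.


Charge = V * rho / 1000
Charge = 7.5 * 1094 / 1000
Charge = 8.21 kg

8.21


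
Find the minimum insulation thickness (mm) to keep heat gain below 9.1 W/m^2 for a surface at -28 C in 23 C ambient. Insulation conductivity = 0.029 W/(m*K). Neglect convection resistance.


dT = 23 - (-28) = 51 K
thickness = k * dT / q_max * 1000
thickness = 0.029 * 51 / 9.1 * 1000
thickness = 162.5 mm

162.5


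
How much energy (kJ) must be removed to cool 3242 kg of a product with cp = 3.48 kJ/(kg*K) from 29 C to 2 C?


dT = 29 - (2) = 27 K
Q = m * cp * dT = 3242 * 3.48 * 27
Q = 304618 kJ

304618


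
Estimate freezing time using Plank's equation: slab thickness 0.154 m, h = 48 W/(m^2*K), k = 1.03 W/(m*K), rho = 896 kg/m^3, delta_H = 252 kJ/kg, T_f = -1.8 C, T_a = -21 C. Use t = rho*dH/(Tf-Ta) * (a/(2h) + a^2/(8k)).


dT = -1.8 - (-21) = 19.2 K
term1 = a/(2h) = 0.154/(2*48) = 0.001604166667
term2 = a^2/(8k) = 0.154^2/(8*1.03) = 0.00287815534
t = rho*dH*1000/dT * (term1 + term2)
t = 896*252*1000/19.2 * (0.001604166667 + 0.00287815534)
t = 52712 s

52712


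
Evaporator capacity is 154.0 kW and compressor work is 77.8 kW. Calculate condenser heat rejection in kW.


Q_cond = Q_evap + W
Q_cond = 154.0 + 77.8
Q_cond = 231.8 kW

231.8


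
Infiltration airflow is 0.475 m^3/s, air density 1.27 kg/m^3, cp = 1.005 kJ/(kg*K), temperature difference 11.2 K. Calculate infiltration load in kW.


Q = V_dot * rho * cp * dT
Q = 0.475 * 1.27 * 1.005 * 11.2
Q = 6.79 kW

6.79


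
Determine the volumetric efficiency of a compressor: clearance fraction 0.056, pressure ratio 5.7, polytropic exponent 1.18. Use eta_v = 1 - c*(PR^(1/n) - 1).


PR^(1/n) = 5.7^(1/1.18) = 4.37091048
eta_v = 1 - 0.056 * (4.37091048 - 1)
eta_v = 0.8112

0.8112


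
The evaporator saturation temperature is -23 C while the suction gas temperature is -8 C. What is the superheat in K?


Superheat = T_suction - T_evap
Superheat = -8 - (-23)
Superheat = 15 K

15


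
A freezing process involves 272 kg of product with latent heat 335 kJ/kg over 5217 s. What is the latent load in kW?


Q_lat = m * h_fg / t
Q_lat = 272 * 335 / 5217
Q_lat = 17.47 kW

17.47


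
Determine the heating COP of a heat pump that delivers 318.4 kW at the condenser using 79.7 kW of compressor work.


COP_hp = Q_cond / W
COP_hp = 318.4 / 79.7
COP_hp = 3.995

3.995


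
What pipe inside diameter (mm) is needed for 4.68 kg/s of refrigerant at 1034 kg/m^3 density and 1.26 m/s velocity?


A = m_dot / (rho * v) = 4.68 / (1034 * 1.26) = 0.003592152528 m^2
d = sqrt(4*A/pi) * 1000
d = 67.6 mm

67.6


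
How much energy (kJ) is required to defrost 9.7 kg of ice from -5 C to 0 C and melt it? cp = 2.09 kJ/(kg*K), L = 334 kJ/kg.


Sensible heat = cp * dT = 2.09 * 5 = 10.45 kJ/kg
Total per kg = 10.45 + 334 = 344.45 kJ/kg
Q = m * total = 9.7 * 344.45
Q = 3341.2 kJ

3341.2


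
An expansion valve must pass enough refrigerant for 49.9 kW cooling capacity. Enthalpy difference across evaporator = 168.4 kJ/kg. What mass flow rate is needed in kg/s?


m_dot = Q / dh
m_dot = 49.9 / 168.4
m_dot = 0.2963 kg/s

0.2963


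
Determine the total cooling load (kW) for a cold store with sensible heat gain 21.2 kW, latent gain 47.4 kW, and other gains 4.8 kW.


Q_total = Q_s + Q_l + Q_misc
Q_total = 21.2 + 47.4 + 4.8
Q_total = 73.4 kW

73.4


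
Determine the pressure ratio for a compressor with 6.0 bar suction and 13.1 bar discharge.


PR = P_high / P_low
PR = 13.1 / 6.0
PR = 2.183

2.183


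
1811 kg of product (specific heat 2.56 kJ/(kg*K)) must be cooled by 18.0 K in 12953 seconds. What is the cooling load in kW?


Q = m * cp * dT / t
Q = 1811 * 2.56 * 18.0 / 12953
Q = 6.443 kW

6.443


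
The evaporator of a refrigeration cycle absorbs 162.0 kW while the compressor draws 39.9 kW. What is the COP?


COP = Q_evap / W
COP = 162.0 / 39.9
COP = 4.06

4.06


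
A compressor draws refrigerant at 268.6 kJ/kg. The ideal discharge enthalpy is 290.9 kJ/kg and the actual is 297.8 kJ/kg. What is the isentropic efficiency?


dh_ideal = 290.9 - 268.6 = 22.3 kJ/kg
dh_actual = 297.8 - 268.6 = 29.2 kJ/kg
eta_s = dh_ideal / dh_actual = 22.3 / 29.2
eta_s = 0.7637

0.7637


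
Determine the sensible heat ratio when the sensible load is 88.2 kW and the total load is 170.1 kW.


SHR = Q_sensible / Q_total
SHR = 88.2 / 170.1
SHR = 0.519

0.519


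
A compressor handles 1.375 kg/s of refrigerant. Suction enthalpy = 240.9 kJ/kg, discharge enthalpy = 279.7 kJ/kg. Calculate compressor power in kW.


dh = 279.7 - 240.9 = 38.8 kJ/kg
W = m_dot * dh = 1.375 * 38.8 = 53.35 kW

53.35


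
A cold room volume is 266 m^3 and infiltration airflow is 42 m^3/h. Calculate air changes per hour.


ACH = flow / volume
ACH = 42 / 266
ACH = 0.158

0.158


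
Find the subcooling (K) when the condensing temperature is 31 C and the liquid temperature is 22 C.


Subcooling = T_cond - T_liquid
Subcooling = 31 - 22
Subcooling = 9 K

9


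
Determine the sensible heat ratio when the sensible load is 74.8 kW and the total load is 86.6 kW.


SHR = Q_sensible / Q_total
SHR = 74.8 / 86.6
SHR = 0.864

0.864


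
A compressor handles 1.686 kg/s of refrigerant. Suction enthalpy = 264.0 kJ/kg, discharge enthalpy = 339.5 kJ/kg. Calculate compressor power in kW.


dh = 339.5 - 264.0 = 75.5 kJ/kg
W = m_dot * dh = 1.686 * 75.5 = 127.29 kW

127.29


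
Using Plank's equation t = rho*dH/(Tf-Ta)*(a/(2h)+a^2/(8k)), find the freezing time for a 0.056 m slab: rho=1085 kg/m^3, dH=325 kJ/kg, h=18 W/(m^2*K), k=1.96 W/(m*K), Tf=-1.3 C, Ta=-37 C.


dT = -1.3 - (-37) = 35.7 K
term1 = a/(2h) = 0.056/(2*18) = 0.001555555556
term2 = a^2/(8k) = 0.056^2/(8*1.96) = 0.0002
t = rho*dH*1000/dT * (term1 + term2)
t = 1085*325*1000/35.7 * (0.001555555556 + 0.0002)
t = 17340 s

17340


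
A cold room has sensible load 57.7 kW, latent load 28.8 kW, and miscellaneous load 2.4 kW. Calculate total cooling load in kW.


Q_total = Q_s + Q_l + Q_misc
Q_total = 57.7 + 28.8 + 2.4
Q_total = 88.9 kW

88.9


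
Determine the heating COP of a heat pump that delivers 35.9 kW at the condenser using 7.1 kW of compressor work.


COP_hp = Q_cond / W
COP_hp = 35.9 / 7.1
COP_hp = 5.056

5.056


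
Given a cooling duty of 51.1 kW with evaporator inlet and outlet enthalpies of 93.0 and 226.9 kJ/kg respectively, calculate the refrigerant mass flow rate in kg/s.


dh = 226.9 - 93.0 = 133.9 kJ/kg
m_dot = Q / dh = 51.1 / 133.9 = 0.3816 kg/s

0.3816


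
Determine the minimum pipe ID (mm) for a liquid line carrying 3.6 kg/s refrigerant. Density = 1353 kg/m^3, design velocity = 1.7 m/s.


A = m_dot / (rho * v) = 3.6 / (1353 * 1.7) = 0.001565149341 m^2
d = sqrt(4*A/pi) * 1000
d = 44.6 mm

44.6


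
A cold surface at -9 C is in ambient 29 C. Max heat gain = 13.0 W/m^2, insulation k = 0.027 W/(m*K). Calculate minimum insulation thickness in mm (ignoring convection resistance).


dT = 29 - (-9) = 38 K
thickness = k * dT / q_max * 1000
thickness = 0.027 * 38 / 13.0 * 1000
thickness = 78.9 mm

78.9


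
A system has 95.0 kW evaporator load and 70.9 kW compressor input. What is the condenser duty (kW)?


Q_cond = Q_evap + W
Q_cond = 95.0 + 70.9
Q_cond = 165.9 kW

165.9


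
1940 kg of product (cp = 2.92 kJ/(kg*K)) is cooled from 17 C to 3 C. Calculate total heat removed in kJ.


dT = 17 - (3) = 14 K
Q = m * cp * dT = 1940 * 2.92 * 14
Q = 79307 kJ

79307


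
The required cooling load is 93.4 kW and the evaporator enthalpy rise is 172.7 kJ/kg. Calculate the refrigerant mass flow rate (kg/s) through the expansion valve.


m_dot = Q / dh
m_dot = 93.4 / 172.7
m_dot = 0.5408 kg/s

0.5408


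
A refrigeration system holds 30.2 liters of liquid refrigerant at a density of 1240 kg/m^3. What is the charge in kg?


Charge = V * rho / 1000
Charge = 30.2 * 1240 / 1000
Charge = 37.45 kg

37.45


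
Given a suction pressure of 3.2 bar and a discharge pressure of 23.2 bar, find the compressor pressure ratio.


PR = P_high / P_low
PR = 23.2 / 3.2
PR = 7.25

7.25


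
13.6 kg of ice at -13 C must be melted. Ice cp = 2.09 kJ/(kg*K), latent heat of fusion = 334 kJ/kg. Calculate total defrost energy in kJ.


Sensible heat = cp * dT = 2.09 * 13 = 27.17 kJ/kg
Total per kg = 27.17 + 334 = 361.17 kJ/kg
Q = m * total = 13.6 * 361.17
Q = 4911.9 kJ

4911.9


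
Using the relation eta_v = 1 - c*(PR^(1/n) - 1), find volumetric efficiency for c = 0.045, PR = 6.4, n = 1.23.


PR^(1/n) = 6.4^(1/1.23) = 4.52304463
eta_v = 1 - 0.045 * (4.52304463 - 1)
eta_v = 0.8415

0.8415


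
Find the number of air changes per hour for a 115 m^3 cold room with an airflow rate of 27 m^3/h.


ACH = flow / volume
ACH = 27 / 115
ACH = 0.235

0.235


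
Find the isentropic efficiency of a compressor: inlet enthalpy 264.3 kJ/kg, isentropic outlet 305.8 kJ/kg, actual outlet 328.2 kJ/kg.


dh_ideal = 305.8 - 264.3 = 41.5 kJ/kg
dh_actual = 328.2 - 264.3 = 63.9 kJ/kg
eta_s = dh_ideal / dh_actual = 41.5 / 63.9
eta_s = 0.6495

0.6495


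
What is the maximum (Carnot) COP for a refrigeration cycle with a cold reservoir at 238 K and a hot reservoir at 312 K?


dT = 312 - 238 = 74 K
COP_carnot = T_cold / dT = 238 / 74
COP_carnot = 3.216

3.216


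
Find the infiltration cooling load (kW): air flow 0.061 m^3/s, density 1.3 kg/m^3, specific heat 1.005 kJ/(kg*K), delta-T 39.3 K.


Q = V_dot * rho * cp * dT
Q = 0.061 * 1.3 * 1.005 * 39.3
Q = 3.132 kW

3.132


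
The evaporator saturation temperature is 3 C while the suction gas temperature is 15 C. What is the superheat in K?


Superheat = T_suction - T_evap
Superheat = 15 - (3)
Superheat = 12 K

12


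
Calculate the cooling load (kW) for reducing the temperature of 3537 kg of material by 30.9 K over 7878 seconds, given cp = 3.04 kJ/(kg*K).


Q = m * cp * dT / t
Q = 3537 * 3.04 * 30.9 / 7878
Q = 42.175 kW

42.175


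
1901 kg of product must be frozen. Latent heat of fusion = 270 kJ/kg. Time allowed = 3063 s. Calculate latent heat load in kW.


Q_lat = m * h_fg / t
Q_lat = 1901 * 270 / 3063
Q_lat = 167.57 kW

167.57


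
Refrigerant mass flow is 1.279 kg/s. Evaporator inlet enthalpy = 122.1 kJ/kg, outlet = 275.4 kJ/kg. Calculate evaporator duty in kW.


dh = 275.4 - 122.1 = 153.3 kJ/kg
Q_evap = m_dot * dh = 1.279 * 153.3
Q_evap = 196.07 kW

196.07


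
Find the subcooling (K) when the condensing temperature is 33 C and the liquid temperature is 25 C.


Subcooling = T_cond - T_liquid
Subcooling = 33 - 25
Subcooling = 8 K

8


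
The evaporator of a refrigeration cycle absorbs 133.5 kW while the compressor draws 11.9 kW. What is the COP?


COP = Q_evap / W
COP = 133.5 / 11.9
COP = 11.218

11.218


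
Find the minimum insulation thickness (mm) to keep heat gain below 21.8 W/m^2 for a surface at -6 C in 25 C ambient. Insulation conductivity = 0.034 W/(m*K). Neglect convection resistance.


dT = 25 - (-6) = 31 K
thickness = k * dT / q_max * 1000
thickness = 0.034 * 31 / 21.8 * 1000
thickness = 48.3 mm

48.3


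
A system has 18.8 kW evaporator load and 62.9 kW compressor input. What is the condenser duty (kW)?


Q_cond = Q_evap + W
Q_cond = 18.8 + 62.9
Q_cond = 81.7 kW

81.7


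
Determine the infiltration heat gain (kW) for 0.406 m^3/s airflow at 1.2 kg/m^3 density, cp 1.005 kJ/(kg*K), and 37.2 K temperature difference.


Q = V_dot * rho * cp * dT
Q = 0.406 * 1.2 * 1.005 * 37.2
Q = 18.214 kW

18.214


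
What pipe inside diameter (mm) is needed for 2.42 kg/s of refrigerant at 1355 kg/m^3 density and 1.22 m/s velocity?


A = m_dot / (rho * v) = 2.42 / (1355 * 1.22) = 0.001463916279 m^2
d = sqrt(4*A/pi) * 1000
d = 43.2 mm

43.2


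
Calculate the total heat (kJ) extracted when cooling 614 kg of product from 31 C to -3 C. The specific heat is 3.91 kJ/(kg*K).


dT = 31 - (-3) = 34 K
Q = m * cp * dT = 614 * 3.91 * 34
Q = 81625 kJ

81625


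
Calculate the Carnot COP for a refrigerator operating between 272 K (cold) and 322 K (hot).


dT = 322 - 272 = 50 K
COP_carnot = T_cold / dT = 272 / 50
COP_carnot = 5.44

5.44


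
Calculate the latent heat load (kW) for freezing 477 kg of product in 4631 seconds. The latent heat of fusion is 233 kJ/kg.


Q_lat = m * h_fg / t
Q_lat = 477 * 233 / 4631
Q_lat = 24.0 kW

24.0


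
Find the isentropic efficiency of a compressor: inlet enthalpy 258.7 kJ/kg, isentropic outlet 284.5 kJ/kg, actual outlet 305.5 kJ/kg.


dh_ideal = 284.5 - 258.7 = 25.8 kJ/kg
dh_actual = 305.5 - 258.7 = 46.8 kJ/kg
eta_s = dh_ideal / dh_actual = 25.8 / 46.8
eta_s = 0.5513

0.5513


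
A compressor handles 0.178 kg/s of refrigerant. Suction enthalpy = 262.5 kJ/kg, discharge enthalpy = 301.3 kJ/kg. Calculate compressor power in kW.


dh = 301.3 - 262.5 = 38.8 kJ/kg
W = m_dot * dh = 0.178 * 38.8 = 6.91 kW

6.91


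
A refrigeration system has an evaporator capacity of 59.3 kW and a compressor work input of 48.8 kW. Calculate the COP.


COP = Q_evap / W
COP = 59.3 / 48.8
COP = 1.215

1.215


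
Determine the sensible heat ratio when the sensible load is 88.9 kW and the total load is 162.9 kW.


SHR = Q_sensible / Q_total
SHR = 88.9 / 162.9
SHR = 0.546

0.546


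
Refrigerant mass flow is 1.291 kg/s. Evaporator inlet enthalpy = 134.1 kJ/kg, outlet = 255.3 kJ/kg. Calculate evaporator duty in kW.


dh = 255.3 - 134.1 = 121.2 kJ/kg
Q_evap = m_dot * dh = 1.291 * 121.2
Q_evap = 156.47 kW

156.47


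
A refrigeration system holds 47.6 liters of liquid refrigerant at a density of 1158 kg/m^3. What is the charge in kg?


Charge = V * rho / 1000
Charge = 47.6 * 1158 / 1000
Charge = 55.12 kg

55.12


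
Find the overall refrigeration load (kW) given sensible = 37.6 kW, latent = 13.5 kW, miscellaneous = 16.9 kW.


Q_total = Q_s + Q_l + Q_misc
Q_total = 37.6 + 13.5 + 16.9
Q_total = 68.0 kW

68.0


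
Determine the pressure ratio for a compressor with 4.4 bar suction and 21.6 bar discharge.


PR = P_high / P_low
PR = 21.6 / 4.4
PR = 4.909

4.909


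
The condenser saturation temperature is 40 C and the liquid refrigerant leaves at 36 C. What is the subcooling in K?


Subcooling = T_cond - T_liquid
Subcooling = 40 - 36
Subcooling = 4 K

4


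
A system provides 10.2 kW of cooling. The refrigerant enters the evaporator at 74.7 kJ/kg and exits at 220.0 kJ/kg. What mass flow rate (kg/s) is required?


dh = 220.0 - 74.7 = 145.3 kJ/kg
m_dot = Q / dh = 10.2 / 145.3 = 0.0702 kg/s

0.0702


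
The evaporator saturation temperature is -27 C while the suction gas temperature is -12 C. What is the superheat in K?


Superheat = T_suction - T_evap
Superheat = -12 - (-27)
Superheat = 15 K

15


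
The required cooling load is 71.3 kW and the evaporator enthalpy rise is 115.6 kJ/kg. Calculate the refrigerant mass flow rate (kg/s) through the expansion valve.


m_dot = Q / dh
m_dot = 71.3 / 115.6
m_dot = 0.6168 kg/s

0.6168


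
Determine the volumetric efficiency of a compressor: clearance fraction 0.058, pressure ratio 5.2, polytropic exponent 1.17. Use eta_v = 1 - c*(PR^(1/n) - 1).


PR^(1/n) = 5.2^(1/1.17) = 4.09231137
eta_v = 1 - 0.058 * (4.09231137 - 1)
eta_v = 0.8206

0.8206


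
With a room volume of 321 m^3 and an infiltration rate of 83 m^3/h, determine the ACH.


ACH = flow / volume
ACH = 83 / 321
ACH = 0.259

0.259


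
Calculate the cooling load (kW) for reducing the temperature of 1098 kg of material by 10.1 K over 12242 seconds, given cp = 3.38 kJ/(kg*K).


Q = m * cp * dT / t
Q = 1098 * 3.38 * 10.1 / 12242
Q = 3.062 kW

3.062
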